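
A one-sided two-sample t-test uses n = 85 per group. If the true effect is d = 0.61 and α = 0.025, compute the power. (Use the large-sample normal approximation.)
Power ≈ 0.98

Power calculation (two-sample t-test, normal approximation):
z_β = d · √(n/2) - z_α
z_β = 0.61 · √(85/2) - 1.960
z_β = 0.61 · 6.519 - 1.960
z_β = 2.017

Power = Φ(z_β) = Φ(2.017) ≈ 0.978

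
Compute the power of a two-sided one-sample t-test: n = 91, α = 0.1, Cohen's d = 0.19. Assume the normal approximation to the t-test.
Power ≈ 0.57

Power calculation (one-sample t-test, normal approximation):
z_β = d · √n - z_{α/2}
z_β = 0.19 · √91 - 1.645
z_β = 0.19 · 9.539 - 1.645
z_β = 0.168

Power = Φ(z_β) = Φ(0.168) ≈ 0.567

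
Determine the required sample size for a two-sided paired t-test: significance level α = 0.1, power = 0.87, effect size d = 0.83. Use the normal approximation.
n = 12 pairs

Sample size formula (paired t-test, normal approximation):
n = ((z_{α/2} + z_β) / d)²

z_{α/2} = 1.645 (for α = 0.1, two-sided)
z_β = 1.126 (for power = 0.87)
d = 0.83

n = ((1.645 + 1.126) / 0.83)²
n = (3.339)²
n ≈ 11.15
Round up to the next whole number: n = 12 pairs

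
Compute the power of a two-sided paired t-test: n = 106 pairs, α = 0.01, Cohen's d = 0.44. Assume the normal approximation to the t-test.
Power ≈ 0.97

Power calculation (paired t-test, normal approximation):
z_β = d · √n - z_{α/2}
z_β = 0.44 · √106 - 2.576
z_β = 0.44 · 10.296 - 2.576
z_β = 1.954

Power = Φ(z_β) = Φ(1.954) ≈ 0.975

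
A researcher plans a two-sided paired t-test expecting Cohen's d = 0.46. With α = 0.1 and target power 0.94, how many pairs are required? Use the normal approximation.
n = 49 pairs

Sample size formula (paired t-test, normal approximation):
n = ((z_{α/2} + z_β) / d)²

z_{α/2} = 1.645 (for α = 0.1, two-sided)
z_β = 1.555 (for power = 0.94)
d = 0.46

n = ((1.645 + 1.555) / 0.46)²
n = (6.957)²
n ≈ 48.40
Round up to the next whole number: n = 49 pairs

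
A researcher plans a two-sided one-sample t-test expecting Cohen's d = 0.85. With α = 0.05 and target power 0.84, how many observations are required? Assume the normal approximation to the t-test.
n = 13

Sample size formula (one-sample t-test, normal approximation):
n = ((z_{α/2} + z_β) / d)²

z_{α/2} = 1.960 (for α = 0.05, two-sided)
z_β = 0.994 (for power = 0.84)
d = 0.85

n = ((1.960 + 0.994) / 0.85)²
n = (3.475)²
n ≈ 12.08
Round up to the next whole number: n = 13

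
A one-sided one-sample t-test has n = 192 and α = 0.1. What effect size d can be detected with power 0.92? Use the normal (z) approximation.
d ≈ 0.19

Minimum detectable effect (one-sample t-test, normal approximation):
d = (z_α + z_β) / √n
d = (1.282 + 1.405) / √192
d = 2.687 / 13.856
d ≈ 0.19

By Cohen's convention (0.2 small / 0.5 medium / 0.8 large): very small effect.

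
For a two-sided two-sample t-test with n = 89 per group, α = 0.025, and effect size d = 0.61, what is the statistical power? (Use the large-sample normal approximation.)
Power ≈ 0.97

Power calculation (two-sample t-test, normal approximation):
z_β = d · √(n/2) - z_{α/2}
z_β = 0.61 · √(89/2) - 2.241
z_β = 0.61 · 6.671 - 2.241
z_β = 1.828

Power = Φ(z_β) = Φ(1.828) ≈ 0.966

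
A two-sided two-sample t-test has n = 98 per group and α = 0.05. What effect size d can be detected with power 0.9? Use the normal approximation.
d ≈ 0.46

Minimum detectable effect (two-sample t-test, normal approximation):
d = (z_{α/2} + z_β) / √(n/2)
d = (1.960 + 1.282) / √(98/2)
d = 3.242 / 7.000
d ≈ 0.46

By Cohen's convention (0.2 small / 0.5 medium / 0.8 large): small effect.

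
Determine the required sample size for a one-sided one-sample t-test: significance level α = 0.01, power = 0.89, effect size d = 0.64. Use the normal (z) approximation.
n = 31

Sample size formula (one-sample t-test, normal approximation):
n = ((z_α + z_β) / d)²

z_α = 2.326 (for α = 0.01, one-sided)
z_β = 1.227 (for power = 0.89)
d = 0.64

n = ((2.326 + 1.227) / 0.64)²
n = (5.552)²
n ≈ 30.82
Round up to the next whole number: n = 31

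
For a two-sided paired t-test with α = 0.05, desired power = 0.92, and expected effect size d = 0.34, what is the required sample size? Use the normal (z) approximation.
n = 98 pairs

Sample size formula (paired t-test, normal approximation):
n = ((z_{α/2} + z_β) / d)²

z_{α/2} = 1.960 (for α = 0.05, two-sided)
z_β = 1.405 (for power = 0.92)
d = 0.34

n = ((1.960 + 1.405) / 0.34)²
n = (9.897)²
n ≈ 97.95
Round up to the next whole number: n = 98 pairs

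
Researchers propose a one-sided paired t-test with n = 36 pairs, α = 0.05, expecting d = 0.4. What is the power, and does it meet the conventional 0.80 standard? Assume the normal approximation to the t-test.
Power ≈ 0.77; the study is underpowered (power < 0.80)

Power calculation (paired t-test, normal approximation):
z_β = d · √n - z_α
z_β = 0.4 · √36 - 1.645
z_β = 0.4 · 6.000 - 1.645
z_β = 0.755

Power = Φ(z_β) = Φ(0.755) ≈ 0.775

Effect size d = 0.4 is small by Cohen's convention (0.2/0.5/0.8).

Threshold: power ≥ 0.80 is conventionally adequate.
Power ≈ 0.77 → the study is underpowered (power < 0.80).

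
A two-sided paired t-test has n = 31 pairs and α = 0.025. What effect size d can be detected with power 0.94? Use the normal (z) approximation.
d ≈ 0.68

Minimum detectable effect (paired t-test, normal approximation):
d = (z_{α/2} + z_β) / √n
d = (2.241 + 1.555) / √31
d = 3.796 / 5.568
d ≈ 0.68

By Cohen's convention (0.2 small / 0.5 medium / 0.8 large): medium effect.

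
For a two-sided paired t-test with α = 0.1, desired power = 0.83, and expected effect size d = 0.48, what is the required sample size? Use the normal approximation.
n = 30 pairs

Sample size formula (paired t-test, normal approximation):
n = ((z_{α/2} + z_β) / d)²

z_{α/2} = 1.645 (for α = 0.1, two-sided)
z_β = 0.954 (for power = 0.83)
d = 0.48

n = ((1.645 + 0.954) / 0.48)²
n = (5.415)²
n ≈ 29.32
Round up to the next whole number: n = 30 pairs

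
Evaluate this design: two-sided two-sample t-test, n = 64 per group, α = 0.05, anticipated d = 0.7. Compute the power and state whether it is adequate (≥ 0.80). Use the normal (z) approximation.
Power ≈ 0.98; the study is adequately powered (power ≥ 0.80)

Power calculation (two-sample t-test, normal approximation):
z_β = d · √(n/2) - z_{α/2}
z_β = 0.7 · √(64/2) - 1.960
z_β = 0.7 · 5.657 - 1.960
z_β = 2.000

Power = Φ(z_β) = Φ(2.000) ≈ 0.977

Effect size d = 0.7 is medium by Cohen's convention (0.2/0.5/0.8).

Threshold: power ≥ 0.80 is conventionally adequate.
Power ≈ 0.98 → the study is adequately powered (power ≥ 0.80).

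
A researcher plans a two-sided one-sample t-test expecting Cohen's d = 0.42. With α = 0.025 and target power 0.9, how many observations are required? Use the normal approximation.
n = 71

Sample size formula (one-sample t-test, normal approximation):
n = ((z_{α/2} + z_β) / d)²

z_{α/2} = 2.241 (for α = 0.025, two-sided)
z_β = 1.282 (for power = 0.9)
d = 0.42

n = ((2.241 + 1.282) / 0.42)²
n = (8.388)²
n ≈ 70.36
Round up to the next whole number: n = 71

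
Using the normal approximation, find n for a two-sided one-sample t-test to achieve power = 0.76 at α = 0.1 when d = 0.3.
n = 62

Sample size formula (one-sample t-test, normal approximation):
n = ((z_{α/2} + z_β) / d)²

z_{α/2} = 1.645 (for α = 0.1, two-sided)
z_β = 0.706 (for power = 0.76)
d = 0.3

n = ((1.645 + 0.706) / 0.3)²
n = (7.837)²
n ≈ 61.42
Round up to the next whole number: n = 62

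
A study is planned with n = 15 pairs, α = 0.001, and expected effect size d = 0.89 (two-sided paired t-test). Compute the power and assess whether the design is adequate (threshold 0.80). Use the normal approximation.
Power ≈ 0.56; the study is underpowered (power < 0.80)

Power calculation (paired t-test, normal approximation):
z_β = d · √n - z_{α/2}
z_β = 0.89 · √15 - 3.291
z_β = 0.89 · 3.873 - 3.291
z_β = 0.156

Power = Φ(z_β) = Φ(0.156) ≈ 0.562

Effect size d = 0.89 is large by Cohen's convention (0.2/0.5/0.8).

Threshold: power ≥ 0.80 is conventionally adequate.
Power ≈ 0.56 → the study is underpowered (power < 0.80).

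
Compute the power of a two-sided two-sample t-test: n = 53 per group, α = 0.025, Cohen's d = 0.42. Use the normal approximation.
Power ≈ 0.47

Power calculation (two-sample t-test, normal approximation):
z_β = d · √(n/2) - z_{α/2}
z_β = 0.42 · √(53/2) - 2.241
z_β = 0.42 · 5.148 - 2.241
z_β = -0.079

Power = Φ(z_β) = Φ(-0.079) ≈ 0.468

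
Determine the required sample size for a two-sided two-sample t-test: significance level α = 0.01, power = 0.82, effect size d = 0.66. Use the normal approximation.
n = 56 per group

Sample size formula (two-sample t-test, normal approximation):
n = 2 · ((z_{α/2} + z_β) / d)²

z_{α/2} = 2.576 (for α = 0.01, two-sided)
z_β = 0.915 (for power = 0.82)
d = 0.66

n = 2 · ((2.576 + 0.915) / 0.66)²
n = 2 · (5.289)²
n ≈ 55.95
Round up to the next whole number: n = 56 per group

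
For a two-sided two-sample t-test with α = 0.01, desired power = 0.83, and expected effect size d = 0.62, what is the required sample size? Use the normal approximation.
n = 65 per group

Sample size formula (two-sample t-test, normal approximation):
n = 2 · ((z_{α/2} + z_β) / d)²

z_{α/2} = 2.576 (for α = 0.01, two-sided)
z_β = 0.954 (for power = 0.83)
d = 0.62

n = 2 · ((2.576 + 0.954) / 0.62)²
n = 2 · (5.694)²
n ≈ 64.84
Round up to the next whole number: n = 65 per group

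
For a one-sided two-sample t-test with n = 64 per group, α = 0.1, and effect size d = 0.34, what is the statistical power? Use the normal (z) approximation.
Power ≈ 0.74

Power calculation (two-sample t-test, normal approximation):
z_β = d · √(n/2) - z_α
z_β = 0.34 · √(64/2) - 1.282
z_β = 0.34 · 5.657 - 1.282
z_β = 0.642

Power = Φ(z_β) = Φ(0.642) ≈ 0.739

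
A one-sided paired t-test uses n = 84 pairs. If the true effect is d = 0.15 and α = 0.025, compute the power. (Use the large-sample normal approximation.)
Power ≈ 0.28

Power calculation (paired t-test, normal approximation):
z_β = d · √n - z_α
z_β = 0.15 · √84 - 1.960
z_β = 0.15 · 9.165 - 1.960
z_β = -0.585

Power = Φ(z_β) = Φ(-0.585) ≈ 0.279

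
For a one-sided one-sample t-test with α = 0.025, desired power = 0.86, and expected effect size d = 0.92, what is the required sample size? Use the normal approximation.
n = 11

Sample size formula (one-sample t-test, normal approximation):
n = ((z_α + z_β) / d)²

z_α = 1.960 (for α = 0.025, one-sided)
z_β = 1.080 (for power = 0.86)
d = 0.92

n = ((1.960 + 1.080) / 0.92)²
n = (3.304)²
n ≈ 10.92
Round up to the next whole number: n = 11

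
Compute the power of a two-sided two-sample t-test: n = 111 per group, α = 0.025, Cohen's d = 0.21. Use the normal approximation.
Power ≈ 0.25

Power calculation (two-sample t-test, normal approximation):
z_β = d · √(n/2) - z_{α/2}
z_β = 0.21 · √(111/2) - 2.241
z_β = 0.21 · 7.450 - 2.241
z_β = -0.677

Power = Φ(z_β) = Φ(-0.677) ≈ 0.249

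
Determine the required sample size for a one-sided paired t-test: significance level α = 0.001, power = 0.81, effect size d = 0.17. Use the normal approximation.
n = 545 pairs

Sample size formula (paired t-test, normal approximation):
n = ((z_α + z_β) / d)²

z_α = 3.090 (for α = 0.001, one-sided)
z_β = 0.878 (for power = 0.81)
d = 0.17

n = ((3.090 + 0.878) / 0.17)²
n = (23.341)²
n ≈ 544.80
Round up to the next whole number: n = 545 pairs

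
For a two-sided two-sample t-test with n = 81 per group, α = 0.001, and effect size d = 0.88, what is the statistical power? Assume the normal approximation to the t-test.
Power ≈ 0.99

Power calculation (two-sample t-test, normal approximation):
z_β = d · √(n/2) - z_{α/2}
z_β = 0.88 · √(81/2) - 3.291
z_β = 0.88 · 6.364 - 3.291
z_β = 2.310

Power = Φ(z_β) = Φ(2.310) ≈ 0.990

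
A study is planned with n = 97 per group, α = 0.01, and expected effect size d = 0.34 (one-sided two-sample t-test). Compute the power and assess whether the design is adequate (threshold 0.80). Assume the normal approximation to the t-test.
Power ≈ 0.52; the study is underpowered (power < 0.80)

Power calculation (two-sample t-test, normal approximation):
z_β = d · √(n/2) - z_α
z_β = 0.34 · √(97/2) - 2.326
z_β = 0.34 · 6.964 - 2.326
z_β = 0.041

Power = Φ(z_β) = Φ(0.041) ≈ 0.517

Effect size d = 0.34 is small by Cohen's convention (0.2/0.5/0.8).

Threshold: power ≥ 0.80 is conventionally adequate.
Power ≈ 0.52 → the study is underpowered (power < 0.80).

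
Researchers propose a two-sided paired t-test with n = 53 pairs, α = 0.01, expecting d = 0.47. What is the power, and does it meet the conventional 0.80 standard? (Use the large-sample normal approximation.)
Power ≈ 0.80; the study is adequately powered (power ≥ 0.80)

Power calculation (paired t-test, normal approximation):
z_β = d · √n - z_{α/2}
z_β = 0.47 · √53 - 2.576
z_β = 0.47 · 7.280 - 2.576
z_β = 0.846

Power = Φ(z_β) = Φ(0.846) ≈ 0.801

Effect size d = 0.47 is small by Cohen's convention (0.2/0.5/0.8).

Threshold: power ≥ 0.80 is conventionally adequate.
Power ≈ 0.80 → the study is adequately powered (power ≥ 0.80).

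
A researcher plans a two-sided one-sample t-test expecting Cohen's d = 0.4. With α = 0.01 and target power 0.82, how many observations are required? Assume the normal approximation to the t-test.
n = 77

Sample size formula (one-sample t-test, normal approximation):
n = ((z_{α/2} + z_β) / d)²

z_{α/2} = 2.576 (for α = 0.01, two-sided)
z_β = 0.915 (for power = 0.82)
d = 0.4

n = ((2.576 + 0.915) / 0.4)²
n = (8.728)²
n ≈ 76.18
Round up to the next whole number: n = 77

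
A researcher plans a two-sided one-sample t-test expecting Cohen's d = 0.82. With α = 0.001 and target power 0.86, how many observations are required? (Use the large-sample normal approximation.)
n = 29

Sample size formula (one-sample t-test, normal approximation):
n = ((z_{α/2} + z_β) / d)²

z_{α/2} = 3.291 (for α = 0.001, two-sided)
z_β = 1.080 (for power = 0.86)
d = 0.82

n = ((3.291 + 1.080) / 0.82)²
n = (5.330)²
n ≈ 28.41
Round up to the next whole number: n = 29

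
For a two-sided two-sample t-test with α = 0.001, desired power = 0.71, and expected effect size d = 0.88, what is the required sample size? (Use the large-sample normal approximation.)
n = 39 per group

Sample size formula (two-sample t-test, normal approximation):
n = 2 · ((z_{α/2} + z_β) / d)²

z_{α/2} = 3.291 (for α = 0.001, two-sided)
z_β = 0.553 (for power = 0.71)
d = 0.88

n = 2 · ((3.291 + 0.553) / 0.88)²
n = 2 · (4.368)²
n ≈ 38.16
Round up to the next whole number: n = 39 per group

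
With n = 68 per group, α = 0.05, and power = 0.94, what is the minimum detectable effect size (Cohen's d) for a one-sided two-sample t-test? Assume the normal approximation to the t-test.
d ≈ 0.55

Minimum detectable effect (two-sample t-test, normal approximation):
d = (z_α + z_β) / √(n/2)
d = (1.645 + 1.555) / √(68/2)
d = 3.200 / 5.831
d ≈ 0.55

By Cohen's convention (0.2 small / 0.5 medium / 0.8 large): medium effect.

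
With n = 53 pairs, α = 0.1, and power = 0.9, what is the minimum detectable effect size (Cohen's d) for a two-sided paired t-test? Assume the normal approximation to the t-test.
d ≈ 0.40

Minimum detectable effect (paired t-test, normal approximation):
d = (z_{α/2} + z_β) / √n
d = (1.645 + 1.282) / √53
d = 2.926 / 7.280
d ≈ 0.40

By Cohen's convention (0.2 small / 0.5 medium / 0.8 large): small effect.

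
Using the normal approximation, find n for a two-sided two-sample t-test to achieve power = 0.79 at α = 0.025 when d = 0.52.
n = 69 per group

Sample size formula (two-sample t-test, normal approximation):
n = 2 · ((z_{α/2} + z_β) / d)²

z_{α/2} = 2.241 (for α = 0.025, two-sided)
z_β = 0.806 (for power = 0.79)
d = 0.52

n = 2 · ((2.241 + 0.806) / 0.52)²
n = 2 · (5.860)²
n ≈ 68.68
Round up to the next whole number: n = 69 per group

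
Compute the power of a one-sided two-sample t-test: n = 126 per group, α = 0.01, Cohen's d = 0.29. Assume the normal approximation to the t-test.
Power ≈ 0.49

Power calculation (two-sample t-test, normal approximation):
z_β = d · √(n/2) - z_α
z_β = 0.29 · √(126/2) - 2.326
z_β = 0.29 · 7.937 - 2.326
z_β = -0.025

Power = Φ(z_β) = Φ(-0.025) ≈ 0.490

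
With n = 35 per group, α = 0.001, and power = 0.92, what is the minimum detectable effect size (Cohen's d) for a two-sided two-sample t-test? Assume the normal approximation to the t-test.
d ≈ 1.12

Minimum detectable effect (two-sample t-test, normal approximation):
d = (z_{α/2} + z_β) / √(n/2)
d = (3.291 + 1.405) / √(35/2)
d = 4.696 / 4.183
d ≈ 1.12

By Cohen's convention (0.2 small / 0.5 medium / 0.8 large): large effect.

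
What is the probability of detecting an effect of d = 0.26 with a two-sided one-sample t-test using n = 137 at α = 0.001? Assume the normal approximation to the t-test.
Power ≈ 0.40

Power calculation (one-sample t-test, normal approximation):
z_β = d · √n - z_{α/2}
z_β = 0.26 · √137 - 3.291
z_β = 0.26 · 11.705 - 3.291
z_β = -0.247

Power = Φ(z_β) = Φ(-0.247) ≈ 0.402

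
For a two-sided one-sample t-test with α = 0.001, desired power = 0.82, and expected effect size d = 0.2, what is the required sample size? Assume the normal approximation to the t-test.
n = 443

Sample size formula (one-sample t-test, normal approximation):
n = ((z_{α/2} + z_β) / d)²

z_{α/2} = 3.291 (for α = 0.001, two-sided)
z_β = 0.915 (for power = 0.82)
d = 0.2

n = ((3.291 + 0.915) / 0.2)²
n = (21.030)²
n ≈ 442.26
Round up to the next whole number: n = 443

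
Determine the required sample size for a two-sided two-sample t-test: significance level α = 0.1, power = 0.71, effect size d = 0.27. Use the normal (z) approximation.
n = 133 per group

Sample size formula (two-sample t-test, normal approximation):
n = 2 · ((z_{α/2} + z_β) / d)²

z_{α/2} = 1.645 (for α = 0.1, two-sided)
z_β = 0.553 (for power = 0.71)
d = 0.27

n = 2 · ((1.645 + 0.553) / 0.27)²
n = 2 · (8.141)²
n ≈ 132.55
Round up to the next whole number: n = 133 per group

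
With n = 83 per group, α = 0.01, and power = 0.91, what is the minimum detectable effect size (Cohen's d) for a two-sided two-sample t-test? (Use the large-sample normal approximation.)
d ≈ 0.61

Minimum detectable effect (two-sample t-test, normal approximation):
d = (z_{α/2} + z_β) / √(n/2)
d = (2.576 + 1.341) / √(83/2)
d = 3.917 / 6.442
d ≈ 0.61

By Cohen's convention (0.2 small / 0.5 medium / 0.8 large): medium effect.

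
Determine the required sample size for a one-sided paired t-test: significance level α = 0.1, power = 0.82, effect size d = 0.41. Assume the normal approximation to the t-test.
n = 29 pairs

Sample size formula (paired t-test, normal approximation):
n = ((z_α + z_β) / d)²

z_α = 1.282 (for α = 0.1, one-sided)
z_β = 0.915 (for power = 0.82)
d = 0.41

n = ((1.282 + 0.915) / 0.41)²
n = (5.359)²
n ≈ 28.72
Round up to the next whole number: n = 29 pairs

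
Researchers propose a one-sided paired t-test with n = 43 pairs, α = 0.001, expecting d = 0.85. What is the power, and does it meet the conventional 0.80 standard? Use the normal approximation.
Power ≈ 0.99; the study is adequately powered (power ≥ 0.80)

Power calculation (paired t-test, normal approximation):
z_β = d · √n - z_α
z_β = 0.85 · √43 - 3.090
z_β = 0.85 · 6.557 - 3.090
z_β = 2.484

Power = Φ(z_β) = Φ(2.484) ≈ 0.993

Effect size d = 0.85 is large by Cohen's convention (0.2/0.5/0.8).

Threshold: power ≥ 0.80 is conventionally adequate.
Power ≈ 0.99 → the study is adequately powered (power ≥ 0.80).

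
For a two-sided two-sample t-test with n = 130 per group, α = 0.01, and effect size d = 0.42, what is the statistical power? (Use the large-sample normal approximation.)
Power ≈ 0.79

Power calculation (two-sample t-test, normal approximation):
z_β = d · √(n/2) - z_{α/2}
z_β = 0.42 · √(130/2) - 2.576
z_β = 0.42 · 8.062 - 2.576
z_β = 0.810

Power = Φ(z_β) = Φ(0.810) ≈ 0.791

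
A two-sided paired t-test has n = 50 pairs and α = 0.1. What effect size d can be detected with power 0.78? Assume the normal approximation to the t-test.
d ≈ 0.34

Minimum detectable effect (paired t-test, normal approximation):
d = (z_{α/2} + z_β) / √n
d = (1.645 + 0.772) / √50
d = 2.417 / 7.071
d ≈ 0.34

By Cohen's convention (0.2 small / 0.5 medium / 0.8 large): small effect.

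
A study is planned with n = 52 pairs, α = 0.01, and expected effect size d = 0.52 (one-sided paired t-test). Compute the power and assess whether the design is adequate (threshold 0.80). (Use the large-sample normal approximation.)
Power ≈ 0.92; the study is adequately powered (power ≥ 0.80)

Power calculation (paired t-test, normal approximation):
z_β = d · √n - z_α
z_β = 0.52 · √52 - 2.326
z_β = 0.52 · 7.211 - 2.326
z_β = 1.423

Power = Φ(z_β) = Φ(1.423) ≈ 0.923

Effect size d = 0.52 is medium by Cohen's convention (0.2/0.5/0.8).

Threshold: power ≥ 0.80 is conventionally adequate.
Power ≈ 0.92 → the study is adequately powered (power ≥ 0.80).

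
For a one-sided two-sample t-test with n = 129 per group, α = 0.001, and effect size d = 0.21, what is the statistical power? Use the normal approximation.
Power ≈ 0.08

Power calculation (two-sample t-test, normal approximation):
z_β = d · √(n/2) - z_α
z_β = 0.21 · √(129/2) - 3.090
z_β = 0.21 · 8.031 - 3.090
z_β = -1.404

Power = Φ(z_β) = Φ(-1.404) ≈ 0.080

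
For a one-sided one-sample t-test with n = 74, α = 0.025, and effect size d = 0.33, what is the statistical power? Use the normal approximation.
Power ≈ 0.81

Power calculation (one-sample t-test, normal approximation):
z_β = d · √n - z_α
z_β = 0.33 · √74 - 1.960
z_β = 0.33 · 8.602 - 1.960
z_β = 0.879

Power = Φ(z_β) = Φ(0.879) ≈ 0.810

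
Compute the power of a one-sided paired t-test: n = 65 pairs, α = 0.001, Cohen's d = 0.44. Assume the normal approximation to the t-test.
Power ≈ 0.68

Power calculation (paired t-test, normal approximation):
z_β = d · √n - z_α
z_β = 0.44 · √65 - 3.090
z_β = 0.44 · 8.062 - 3.090
z_β = 0.457

Power = Φ(z_β) = Φ(0.457) ≈ 0.676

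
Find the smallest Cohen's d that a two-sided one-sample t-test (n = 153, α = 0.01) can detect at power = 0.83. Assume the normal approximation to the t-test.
d ≈ 0.29

Minimum detectable effect (one-sample t-test, normal approximation):
d = (z_{α/2} + z_β) / √n
d = (2.576 + 0.954) / √153
d = 3.530 / 12.369
d ≈ 0.29

By Cohen's convention (0.2 small / 0.5 medium / 0.8 large): small effect.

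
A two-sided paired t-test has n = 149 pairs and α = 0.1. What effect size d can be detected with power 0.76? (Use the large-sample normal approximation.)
d ≈ 0.19

Minimum detectable effect (paired t-test, normal approximation):
d = (z_{α/2} + z_β) / √n
d = (1.645 + 0.706) / √149
d = 2.351 / 12.207
d ≈ 0.19

By Cohen's convention (0.2 small / 0.5 medium / 0.8 large): very small effect.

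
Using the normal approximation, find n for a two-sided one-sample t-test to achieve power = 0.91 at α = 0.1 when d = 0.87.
n = 12

Sample size formula (one-sample t-test, normal approximation):
n = ((z_{α/2} + z_β) / d)²

z_{α/2} = 1.645 (for α = 0.1, two-sided)
z_β = 1.341 (for power = 0.91)
d = 0.87

n = ((1.645 + 1.341) / 0.87)²
n = (3.432)²
n ≈ 11.78
Round up to the next whole number: n = 12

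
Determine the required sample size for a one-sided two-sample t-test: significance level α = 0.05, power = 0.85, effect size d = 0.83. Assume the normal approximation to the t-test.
n = 21 per group

Sample size formula (two-sample t-test, normal approximation):
n = 2 · ((z_α + z_β) / d)²

z_α = 1.645 (for α = 0.05, one-sided)
z_β = 1.036 (for power = 0.85)
d = 0.83

n = 2 · ((1.645 + 1.036) / 0.83)²
n = 2 · (3.230)²
n ≈ 20.87
Round up to the next whole number: n = 21 per group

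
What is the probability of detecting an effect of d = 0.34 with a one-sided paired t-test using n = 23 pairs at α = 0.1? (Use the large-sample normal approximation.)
Power ≈ 0.64

Power calculation (paired t-test, normal approximation):
z_β = d · √n - z_α
z_β = 0.34 · √23 - 1.282
z_β = 0.34 · 4.796 - 1.282
z_β = 0.349

Power = Φ(z_β) = Φ(0.349) ≈ 0.636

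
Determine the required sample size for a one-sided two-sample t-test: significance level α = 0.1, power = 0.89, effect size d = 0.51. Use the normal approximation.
n = 49 per group

Sample size formula (two-sample t-test, normal approximation):
n = 2 · ((z_α + z_β) / d)²

z_α = 1.282 (for α = 0.1, one-sided)
z_β = 1.227 (for power = 0.89)
d = 0.51

n = 2 · ((1.282 + 1.227) / 0.51)²
n = 2 · (4.920)²
n ≈ 48.41
Round up to the next whole number: n = 49 per group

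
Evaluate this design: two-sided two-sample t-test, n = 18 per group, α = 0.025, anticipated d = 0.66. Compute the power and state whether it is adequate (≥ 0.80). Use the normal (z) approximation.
Power ≈ 0.40; the study is underpowered (power < 0.80)

Power calculation (two-sample t-test, normal approximation):
z_β = d · √(n/2) - z_{α/2}
z_β = 0.66 · √(18/2) - 2.241
z_β = 0.66 · 3.000 - 2.241
z_β = -0.261

Power = Φ(z_β) = Φ(-0.261) ≈ 0.397

Effect size d = 0.66 is medium by Cohen's convention (0.2/0.5/0.8).

Threshold: power ≥ 0.80 is conventionally adequate.
Power ≈ 0.40 → the study is underpowered (power < 0.80).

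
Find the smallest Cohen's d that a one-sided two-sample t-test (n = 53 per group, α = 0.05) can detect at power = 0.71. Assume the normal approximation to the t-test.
d ≈ 0.43

Minimum detectable effect (two-sample t-test, normal approximation):
d = (z_α + z_β) / √(n/2)
d = (1.645 + 0.553) / √(53/2)
d = 2.198 / 5.148
d ≈ 0.43

By Cohen's convention (0.2 small / 0.5 medium / 0.8 large): small effect.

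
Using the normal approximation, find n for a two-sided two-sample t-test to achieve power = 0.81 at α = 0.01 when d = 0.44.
n = 124 per group

Sample size formula (two-sample t-test, normal approximation):
n = 2 · ((z_{α/2} + z_β) / d)²

z_{α/2} = 2.576 (for α = 0.01, two-sided)
z_β = 0.878 (for power = 0.81)
d = 0.44

n = 2 · ((2.576 + 0.878) / 0.44)²
n = 2 · (7.850)²
n ≈ 123.25
Round up to the next whole number: n = 124 per group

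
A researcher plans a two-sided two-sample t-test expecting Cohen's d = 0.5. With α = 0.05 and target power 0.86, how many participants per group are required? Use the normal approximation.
n = 74 per group

Sample size formula (two-sample t-test, normal approximation):
n = 2 · ((z_{α/2} + z_β) / d)²

z_{α/2} = 1.960 (for α = 0.05, two-sided)
z_β = 1.080 (for power = 0.86)
d = 0.5

n = 2 · ((1.960 + 1.080) / 0.5)²
n = 2 · (6.080)²
n ≈ 73.93
Round up to the next whole number: n = 74 per group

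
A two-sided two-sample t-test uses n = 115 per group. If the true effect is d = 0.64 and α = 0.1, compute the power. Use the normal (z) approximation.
Power ≈ 1.00

Power calculation (two-sample t-test, normal approximation):
z_β = d · √(n/2) - z_{α/2}
z_β = 0.64 · √(115/2) - 1.645
z_β = 0.64 · 7.583 - 1.645
z_β = 3.208

Power = Φ(z_β) = Φ(3.208) ≈ 0.999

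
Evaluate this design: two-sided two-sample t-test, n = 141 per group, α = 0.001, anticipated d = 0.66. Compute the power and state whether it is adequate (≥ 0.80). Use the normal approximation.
Power ≈ 0.99; the study is adequately powered (power ≥ 0.80)

Power calculation (two-sample t-test, normal approximation):
z_β = d · √(n/2) - z_{α/2}
z_β = 0.66 · √(141/2) - 3.291
z_β = 0.66 · 8.396 - 3.291
z_β = 2.251

Power = Φ(z_β) = Φ(2.251) ≈ 0.988

Effect size d = 0.66 is medium by Cohen's convention (0.2/0.5/0.8).

Threshold: power ≥ 0.80 is conventionally adequate.
Power ≈ 0.99 → the study is adequately powered (power ≥ 0.80).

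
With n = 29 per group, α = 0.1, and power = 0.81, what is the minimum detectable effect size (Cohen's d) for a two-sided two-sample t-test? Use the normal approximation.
d ≈ 0.66

Minimum detectable effect (two-sample t-test, normal approximation):
d = (z_{α/2} + z_β) / √(n/2)
d = (1.645 + 0.878) / √(29/2)
d = 2.523 / 3.808
d ≈ 0.66

By Cohen's convention (0.2 small / 0.5 medium / 0.8 large): medium effect.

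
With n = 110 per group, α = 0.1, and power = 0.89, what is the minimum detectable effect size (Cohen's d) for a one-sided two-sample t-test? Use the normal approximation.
d ≈ 0.34

Minimum detectable effect (two-sample t-test, normal approximation):
d = (z_α + z_β) / √(n/2)
d = (1.282 + 1.227) / √(110/2)
d = 2.508 / 7.416
d ≈ 0.34

By Cohen's convention (0.2 small / 0.5 medium / 0.8 large): small effect.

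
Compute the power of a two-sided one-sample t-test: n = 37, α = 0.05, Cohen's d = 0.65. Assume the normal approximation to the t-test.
Power ≈ 0.98

Power calculation (one-sample t-test, normal approximation):
z_β = d · √n - z_{α/2}
z_β = 0.65 · √37 - 1.960
z_β = 0.65 · 6.083 - 1.960
z_β = 1.994

Power = Φ(z_β) = Φ(1.994) ≈ 0.977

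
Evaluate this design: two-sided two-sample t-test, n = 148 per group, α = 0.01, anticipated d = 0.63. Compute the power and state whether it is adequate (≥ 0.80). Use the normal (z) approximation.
Power ≈ 1.00; the study is adequately powered (power ≥ 0.80)

Power calculation (two-sample t-test, normal approximation):
z_β = d · √(n/2) - z_{α/2}
z_β = 0.63 · √(148/2) - 2.576
z_β = 0.63 · 8.602 - 2.576
z_β = 2.844

Power = Φ(z_β) = Φ(2.844) ≈ 0.998

Effect size d = 0.63 is medium by Cohen's convention (0.2/0.5/0.8).

Threshold: power ≥ 0.80 is conventionally adequate.
Power ≈ 1.00 → the study is adequately powered (power ≥ 0.80).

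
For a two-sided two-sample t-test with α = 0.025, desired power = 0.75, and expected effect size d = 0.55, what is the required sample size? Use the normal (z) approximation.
n = 57 per group

Sample size formula (two-sample t-test, normal approximation):
n = 2 · ((z_{α/2} + z_β) / d)²

z_{α/2} = 2.241 (for α = 0.025, two-sided)
z_β = 0.674 (for power = 0.75)
d = 0.55

n = 2 · ((2.241 + 0.674) / 0.55)²
n = 2 · (5.300)²
n ≈ 56.18
Round up to the next whole number: n = 57 per group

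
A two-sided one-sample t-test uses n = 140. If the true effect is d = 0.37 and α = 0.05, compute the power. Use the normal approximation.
Power ≈ 0.99

Power calculation (one-sample t-test, normal approximation):
z_β = d · √n - z_{α/2}
z_β = 0.37 · √140 - 1.960
z_β = 0.37 · 11.832 - 1.960
z_β = 2.418

Power = Φ(z_β) = Φ(2.418) ≈ 0.992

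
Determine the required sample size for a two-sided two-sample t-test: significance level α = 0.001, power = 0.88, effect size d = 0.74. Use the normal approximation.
n = 73 per group

Sample size formula (two-sample t-test, normal approximation):
n = 2 · ((z_{α/2} + z_β) / d)²

z_{α/2} = 3.291 (for α = 0.001, two-sided)
z_β = 1.175 (for power = 0.88)
d = 0.74

n = 2 · ((3.291 + 1.175) / 0.74)²
n = 2 · (6.035)²
n ≈ 72.84
Round up to the next whole number: n = 73 per group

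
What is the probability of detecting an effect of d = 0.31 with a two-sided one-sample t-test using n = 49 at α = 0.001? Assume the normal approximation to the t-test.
Power ≈ 0.13

Power calculation (one-sample t-test, normal approximation):
z_β = d · √n - z_{α/2}
z_β = 0.31 · √49 - 3.291
z_β = 0.31 · 7.000 - 3.291
z_β = -1.121

Power = Φ(z_β) = Φ(-1.121) ≈ 0.131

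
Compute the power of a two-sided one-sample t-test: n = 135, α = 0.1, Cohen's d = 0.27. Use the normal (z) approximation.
Power ≈ 0.93

Power calculation (one-sample t-test, normal approximation):
z_β = d · √n - z_{α/2}
z_β = 0.27 · √135 - 1.645
z_β = 0.27 · 11.619 - 1.645
z_β = 1.492

Power = Φ(z_β) = Φ(1.492) ≈ 0.932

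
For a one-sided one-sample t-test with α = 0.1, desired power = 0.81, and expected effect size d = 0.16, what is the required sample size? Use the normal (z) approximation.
n = 183

Sample size formula (one-sample t-test, normal approximation):
n = ((z_α + z_β) / d)²

z_α = 1.282 (for α = 0.1, one-sided)
z_β = 0.878 (for power = 0.81)
d = 0.16

n = ((1.282 + 0.878) / 0.16)²
n = (13.500)²
n ≈ 182.25
Round up to the next whole number: n = 183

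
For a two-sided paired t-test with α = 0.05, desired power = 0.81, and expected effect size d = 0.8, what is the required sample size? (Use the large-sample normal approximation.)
n = 13 pairs

Sample size formula (paired t-test, normal approximation):
n = ((z_{α/2} + z_β) / d)²

z_{α/2} = 1.960 (for α = 0.05, two-sided)
z_β = 0.878 (for power = 0.81)
d = 0.8

n = ((1.960 + 0.878) / 0.8)²
n = (3.548)²
n ≈ 12.59
Round up to the next whole number: n = 13 pairs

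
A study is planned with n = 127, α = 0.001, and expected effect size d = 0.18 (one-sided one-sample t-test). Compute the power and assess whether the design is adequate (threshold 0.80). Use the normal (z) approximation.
Power ≈ 0.14; the study is underpowered (power < 0.80)

Power calculation (one-sample t-test, normal approximation):
z_β = d · √n - z_α
z_β = 0.18 · √127 - 3.090
z_β = 0.18 · 11.269 - 3.090
z_β = -1.062

Power = Φ(z_β) = Φ(-1.062) ≈ 0.144

Effect size d = 0.18 is very small by Cohen's convention (0.2/0.5/0.8).

Threshold: power ≥ 0.80 is conventionally adequate.
Power ≈ 0.14 → the study is underpowered (power < 0.80).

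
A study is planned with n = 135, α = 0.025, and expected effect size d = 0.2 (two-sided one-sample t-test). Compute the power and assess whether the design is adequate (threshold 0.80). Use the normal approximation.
Power ≈ 0.53; the study is underpowered (power < 0.80)

Power calculation (one-sample t-test, normal approximation):
z_β = d · √n - z_{α/2}
z_β = 0.2 · √135 - 2.241
z_β = 0.2 · 11.619 - 2.241
z_β = 0.082

Power = Φ(z_β) = Φ(0.082) ≈ 0.533

Effect size d = 0.2 is small by Cohen's convention (0.2/0.5/0.8).

Threshold: power ≥ 0.80 is conventionally adequate.
Power ≈ 0.53 → the study is underpowered (power < 0.80).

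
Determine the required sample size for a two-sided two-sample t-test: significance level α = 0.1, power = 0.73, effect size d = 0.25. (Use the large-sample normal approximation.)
n = 164 per group

Sample size formula (two-sample t-test, normal approximation):
n = 2 · ((z_{α/2} + z_β) / d)²

z_{α/2} = 1.645 (for α = 0.1, two-sided)
z_β = 0.613 (for power = 0.73)
d = 0.25

n = 2 · ((1.645 + 0.613) / 0.25)²
n = 2 · (9.032)²
n ≈ 163.15
Round up to the next whole number: n = 164 per group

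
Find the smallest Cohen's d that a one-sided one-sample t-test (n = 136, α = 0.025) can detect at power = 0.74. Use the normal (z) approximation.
d ≈ 0.22

Minimum detectable effect (one-sample t-test, normal approximation):
d = (z_α + z_β) / √n
d = (1.960 + 0.643) / √136
d = 2.603 / 11.662
d ≈ 0.22

By Cohen's convention (0.2 small / 0.5 medium / 0.8 large): small effect.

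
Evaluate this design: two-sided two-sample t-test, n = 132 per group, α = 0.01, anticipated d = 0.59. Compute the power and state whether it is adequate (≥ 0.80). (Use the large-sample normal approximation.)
Power ≈ 0.99; the study is adequately powered (power ≥ 0.80)

Power calculation (two-sample t-test, normal approximation):
z_β = d · √(n/2) - z_{α/2}
z_β = 0.59 · √(132/2) - 2.576
z_β = 0.59 · 8.124 - 2.576
z_β = 2.217

Power = Φ(z_β) = Φ(2.217) ≈ 0.987

Effect size d = 0.59 is medium by Cohen's convention (0.2/0.5/0.8).

Threshold: power ≥ 0.80 is conventionally adequate.
Power ≈ 0.99 → the study is adequately powered (power ≥ 0.80).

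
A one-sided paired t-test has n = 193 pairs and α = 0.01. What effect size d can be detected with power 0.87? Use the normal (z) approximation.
d ≈ 0.25

Minimum detectable effect (paired t-test, normal approximation):
d = (z_α + z_β) / √n
d = (2.326 + 1.126) / √193
d = 3.453 / 13.892
d ≈ 0.25

By Cohen's convention (0.2 small / 0.5 medium / 0.8 large): small effect.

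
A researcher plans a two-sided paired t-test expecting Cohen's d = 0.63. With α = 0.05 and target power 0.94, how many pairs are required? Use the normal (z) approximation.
n = 32 pairs

Sample size formula (paired t-test, normal approximation):
n = ((z_{α/2} + z_β) / d)²

z_{α/2} = 1.960 (for α = 0.05, two-sided)
z_β = 1.555 (for power = 0.94)
d = 0.63

n = ((1.960 + 1.555) / 0.63)²
n = (5.579)²
n ≈ 31.13
Round up to the next whole number: n = 32 pairs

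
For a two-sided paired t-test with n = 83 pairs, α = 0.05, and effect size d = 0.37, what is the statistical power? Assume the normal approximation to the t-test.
Power ≈ 0.92

Power calculation (paired t-test, normal approximation):
z_β = d · √n - z_{α/2}
z_β = 0.37 · √83 - 1.960
z_β = 0.37 · 9.110 - 1.960
z_β = 1.411

Power = Φ(z_β) = Φ(1.411) ≈ 0.921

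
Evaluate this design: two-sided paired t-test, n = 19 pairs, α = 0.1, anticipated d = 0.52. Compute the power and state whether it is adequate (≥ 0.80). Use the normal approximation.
Power ≈ 0.73; the study is underpowered (power < 0.80)

Power calculation (paired t-test, normal approximation):
z_β = d · √n - z_{α/2}
z_β = 0.52 · √19 - 1.645
z_β = 0.52 · 4.359 - 1.645
z_β = 0.622

Power = Φ(z_β) = Φ(0.622) ≈ 0.733

Effect size d = 0.52 is medium by Cohen's convention (0.2/0.5/0.8).

Threshold: power ≥ 0.80 is conventionally adequate.
Power ≈ 0.73 → the study is underpowered (power < 0.80).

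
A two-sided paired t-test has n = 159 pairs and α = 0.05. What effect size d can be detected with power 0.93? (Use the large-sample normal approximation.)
d ≈ 0.27

Minimum detectable effect (paired t-test, normal approximation):
d = (z_{α/2} + z_β) / √n
d = (1.960 + 1.476) / √159
d = 3.436 / 12.610
d ≈ 0.27

By Cohen's convention (0.2 small / 0.5 medium / 0.8 large): small effect.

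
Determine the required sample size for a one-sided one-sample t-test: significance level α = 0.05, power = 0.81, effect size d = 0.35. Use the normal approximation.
n = 52

Sample size formula (one-sample t-test, normal approximation):
n = ((z_α + z_β) / d)²

z_α = 1.645 (for α = 0.05, one-sided)
z_β = 0.878 (for power = 0.81)
d = 0.35

n = ((1.645 + 0.878) / 0.35)²
n = (7.209)²
n ≈ 51.97
Round up to the next whole number: n = 52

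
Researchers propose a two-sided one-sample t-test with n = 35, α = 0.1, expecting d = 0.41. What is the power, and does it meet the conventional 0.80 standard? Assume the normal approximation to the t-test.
Power ≈ 0.78; the study is underpowered (power < 0.80)

Power calculation (one-sample t-test, normal approximation):
z_β = d · √n - z_{α/2}
z_β = 0.41 · √35 - 1.645
z_β = 0.41 · 5.916 - 1.645
z_β = 0.781

Power = Φ(z_β) = Φ(0.781) ≈ 0.783

Effect size d = 0.41 is small by Cohen's convention (0.2/0.5/0.8).

Threshold: power ≥ 0.80 is conventionally adequate.
Power ≈ 0.78 → the study is underpowered (power < 0.80).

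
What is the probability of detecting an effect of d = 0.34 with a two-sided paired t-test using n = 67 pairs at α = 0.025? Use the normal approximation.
Power ≈ 0.71

Power calculation (paired t-test, normal approximation):
z_β = d · √n - z_{α/2}
z_β = 0.34 · √67 - 2.241
z_β = 0.34 · 8.185 - 2.241
z_β = 0.542

Power = Φ(z_β) = Φ(0.542) ≈ 0.706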